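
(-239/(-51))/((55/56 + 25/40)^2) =187376/103275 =1.81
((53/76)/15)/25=53/28500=0.00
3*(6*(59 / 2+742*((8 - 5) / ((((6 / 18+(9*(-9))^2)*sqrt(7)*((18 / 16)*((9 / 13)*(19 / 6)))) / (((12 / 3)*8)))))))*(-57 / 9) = -3363 - 352768*sqrt(7) / 4921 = -3552.66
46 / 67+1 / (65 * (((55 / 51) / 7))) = 188369 / 239525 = 0.79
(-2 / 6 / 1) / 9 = -1 / 27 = -0.04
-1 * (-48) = 48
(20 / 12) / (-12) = -5 / 36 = -0.14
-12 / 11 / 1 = -12 / 11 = -1.09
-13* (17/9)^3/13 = -4913/729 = -6.74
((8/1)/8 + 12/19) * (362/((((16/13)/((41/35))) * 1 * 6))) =2990663/31920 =93.69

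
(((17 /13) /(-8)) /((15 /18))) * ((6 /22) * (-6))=459 /1430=0.32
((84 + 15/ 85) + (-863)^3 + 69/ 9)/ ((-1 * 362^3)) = 13.55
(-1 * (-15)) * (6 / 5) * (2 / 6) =6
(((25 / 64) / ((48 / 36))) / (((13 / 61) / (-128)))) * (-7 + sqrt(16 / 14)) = 32025 / 26 -4575 * sqrt(14) / 91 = 1043.62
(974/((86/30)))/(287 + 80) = 14610/15781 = 0.93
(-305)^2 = 93025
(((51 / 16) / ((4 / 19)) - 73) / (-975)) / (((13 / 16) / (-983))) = -3640049 / 50700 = -71.80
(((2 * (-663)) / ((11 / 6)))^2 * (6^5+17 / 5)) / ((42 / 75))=6155249541480 / 847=7267118703.05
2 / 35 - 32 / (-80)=16 / 35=0.46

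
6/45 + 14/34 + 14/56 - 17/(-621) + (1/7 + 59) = 88627559/1477980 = 59.97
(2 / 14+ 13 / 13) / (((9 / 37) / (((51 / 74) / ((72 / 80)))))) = 680 / 189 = 3.60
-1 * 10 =-10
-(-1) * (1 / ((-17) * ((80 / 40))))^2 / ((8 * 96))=1 / 887808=0.00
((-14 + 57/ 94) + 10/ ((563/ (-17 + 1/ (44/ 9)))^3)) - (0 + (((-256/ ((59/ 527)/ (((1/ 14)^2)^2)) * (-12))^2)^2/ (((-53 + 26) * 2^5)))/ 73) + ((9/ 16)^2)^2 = -285909501399936515830372328422693244376249/ 21507036665875049707509025119287042834432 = -13.29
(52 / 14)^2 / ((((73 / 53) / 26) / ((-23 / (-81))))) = 21425144 / 289737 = 73.95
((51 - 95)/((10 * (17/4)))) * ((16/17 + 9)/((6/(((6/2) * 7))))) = -52052/1445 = -36.02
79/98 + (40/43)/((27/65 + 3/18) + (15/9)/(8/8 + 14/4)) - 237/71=-1555522933/1000205542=-1.56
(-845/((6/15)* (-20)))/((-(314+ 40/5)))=-845/2576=-0.33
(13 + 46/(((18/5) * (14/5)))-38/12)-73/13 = 7192/819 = 8.78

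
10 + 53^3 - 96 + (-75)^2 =154416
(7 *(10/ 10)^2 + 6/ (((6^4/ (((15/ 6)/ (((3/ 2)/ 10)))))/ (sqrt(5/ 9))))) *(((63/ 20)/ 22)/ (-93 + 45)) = -147/ 7040 - 35 *sqrt(5)/ 456192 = -0.02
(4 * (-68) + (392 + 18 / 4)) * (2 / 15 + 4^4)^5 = 34740406779064782128 / 253125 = 137246051472848.52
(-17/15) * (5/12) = -17/36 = -0.47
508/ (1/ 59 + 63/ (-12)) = -119888/ 1235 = -97.08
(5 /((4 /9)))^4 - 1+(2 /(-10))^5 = 16017.07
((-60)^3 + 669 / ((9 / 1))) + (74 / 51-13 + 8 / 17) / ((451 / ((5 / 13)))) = -21521528064 / 99671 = -215925.68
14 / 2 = 7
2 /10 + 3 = 16 /5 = 3.20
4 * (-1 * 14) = -56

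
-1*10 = -10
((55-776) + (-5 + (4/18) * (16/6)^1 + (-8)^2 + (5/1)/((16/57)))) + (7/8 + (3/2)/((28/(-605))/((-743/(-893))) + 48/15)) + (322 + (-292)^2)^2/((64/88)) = 512494532653767613/50883984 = 10071824027.26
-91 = -91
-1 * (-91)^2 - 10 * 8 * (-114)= 839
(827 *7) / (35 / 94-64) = -90.98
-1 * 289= -289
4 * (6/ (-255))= -8/ 85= -0.09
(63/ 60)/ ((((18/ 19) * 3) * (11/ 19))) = 2527/ 3960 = 0.64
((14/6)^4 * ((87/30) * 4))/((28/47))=467509/810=577.17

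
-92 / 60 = -23 / 15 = -1.53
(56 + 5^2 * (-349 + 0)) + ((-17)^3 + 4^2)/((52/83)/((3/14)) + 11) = -31274776/3467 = -9020.70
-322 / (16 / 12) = -483 / 2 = -241.50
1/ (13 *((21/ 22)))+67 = 18313/ 273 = 67.08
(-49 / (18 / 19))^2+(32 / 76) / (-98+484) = 3178413883 / 1188108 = 2675.19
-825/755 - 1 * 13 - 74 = -13302/151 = -88.09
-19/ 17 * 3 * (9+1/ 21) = -3610/ 119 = -30.34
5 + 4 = 9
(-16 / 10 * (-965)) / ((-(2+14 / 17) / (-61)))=200141 / 6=33356.83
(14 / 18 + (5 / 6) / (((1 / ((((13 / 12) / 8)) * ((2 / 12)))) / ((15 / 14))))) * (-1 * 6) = -12869 / 2688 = -4.79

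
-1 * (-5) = 5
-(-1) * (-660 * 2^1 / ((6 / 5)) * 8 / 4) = -2200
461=461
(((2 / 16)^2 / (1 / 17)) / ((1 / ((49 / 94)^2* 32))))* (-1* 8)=-40817 / 2209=-18.48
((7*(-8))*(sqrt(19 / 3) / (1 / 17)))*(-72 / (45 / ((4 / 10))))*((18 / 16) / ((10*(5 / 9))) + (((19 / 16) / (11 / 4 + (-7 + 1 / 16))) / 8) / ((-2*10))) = 313.22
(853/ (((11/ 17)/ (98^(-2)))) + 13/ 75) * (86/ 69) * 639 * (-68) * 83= -21202451301002/ 15186325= -1396154.19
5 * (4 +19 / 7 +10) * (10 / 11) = 75.97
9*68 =612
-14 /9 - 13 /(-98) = -1255 /882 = -1.42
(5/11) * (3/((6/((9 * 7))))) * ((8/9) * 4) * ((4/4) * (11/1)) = 560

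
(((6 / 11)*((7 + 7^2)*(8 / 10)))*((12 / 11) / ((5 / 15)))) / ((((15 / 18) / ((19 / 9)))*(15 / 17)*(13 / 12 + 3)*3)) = 1984512 / 105875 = 18.74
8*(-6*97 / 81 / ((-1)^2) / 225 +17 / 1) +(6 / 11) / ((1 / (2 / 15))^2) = 9071776 / 66825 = 135.75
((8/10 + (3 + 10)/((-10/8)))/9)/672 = -1/630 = -0.00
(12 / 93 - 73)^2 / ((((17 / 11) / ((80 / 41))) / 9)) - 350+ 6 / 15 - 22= 200837487614 / 3349085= 59967.87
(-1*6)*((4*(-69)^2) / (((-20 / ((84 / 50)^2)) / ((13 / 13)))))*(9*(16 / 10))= 3628110528 / 15625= 232199.07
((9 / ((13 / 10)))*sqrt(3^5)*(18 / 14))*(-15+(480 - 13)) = 3295080*sqrt(3) / 91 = 62716.99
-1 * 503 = -503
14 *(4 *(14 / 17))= 784 / 17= 46.12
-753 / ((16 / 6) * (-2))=2259 / 16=141.19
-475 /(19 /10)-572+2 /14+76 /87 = -499979 /609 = -820.98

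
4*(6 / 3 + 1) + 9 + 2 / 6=64 / 3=21.33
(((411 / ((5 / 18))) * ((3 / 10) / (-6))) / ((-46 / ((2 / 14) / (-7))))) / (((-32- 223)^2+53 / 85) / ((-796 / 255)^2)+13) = -0.00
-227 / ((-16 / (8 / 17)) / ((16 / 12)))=454 / 51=8.90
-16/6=-8/3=-2.67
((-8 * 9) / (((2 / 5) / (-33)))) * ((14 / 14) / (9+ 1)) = 594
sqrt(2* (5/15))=sqrt(6)/3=0.82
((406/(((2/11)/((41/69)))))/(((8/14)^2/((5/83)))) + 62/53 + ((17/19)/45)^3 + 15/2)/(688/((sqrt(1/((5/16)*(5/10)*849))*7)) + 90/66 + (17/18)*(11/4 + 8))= -1260777259457441112743279/553449034296751503056483250 + 74722087956943273303688*sqrt(8490)/30747168572041750169804625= 0.22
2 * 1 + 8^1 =10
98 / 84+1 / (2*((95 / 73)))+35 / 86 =47987 / 24510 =1.96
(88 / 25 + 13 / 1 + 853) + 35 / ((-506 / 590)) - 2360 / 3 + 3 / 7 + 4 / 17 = 96433298 / 2258025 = 42.71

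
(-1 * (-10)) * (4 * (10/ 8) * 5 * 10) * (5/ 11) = 12500/ 11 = 1136.36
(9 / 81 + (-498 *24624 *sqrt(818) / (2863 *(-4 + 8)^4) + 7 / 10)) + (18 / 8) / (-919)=133769 / 165420- 383211 *sqrt(818) / 22904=-477.71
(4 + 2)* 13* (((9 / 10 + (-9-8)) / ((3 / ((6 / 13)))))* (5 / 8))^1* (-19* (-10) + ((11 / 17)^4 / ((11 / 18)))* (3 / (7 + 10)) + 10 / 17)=-65369199231 / 2839714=-23019.64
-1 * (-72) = 72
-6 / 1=-6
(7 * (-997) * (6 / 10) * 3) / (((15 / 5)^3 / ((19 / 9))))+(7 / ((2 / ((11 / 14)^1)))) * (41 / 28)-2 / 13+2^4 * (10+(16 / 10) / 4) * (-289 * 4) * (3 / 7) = -2342368201 / 28080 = -83417.67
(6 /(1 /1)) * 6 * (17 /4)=153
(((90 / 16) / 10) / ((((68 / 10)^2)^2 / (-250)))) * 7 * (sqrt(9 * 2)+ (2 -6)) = -0.11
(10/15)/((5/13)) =26/15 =1.73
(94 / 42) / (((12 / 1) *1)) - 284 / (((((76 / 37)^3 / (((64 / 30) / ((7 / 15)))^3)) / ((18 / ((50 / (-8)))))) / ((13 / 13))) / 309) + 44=5899209744653597 / 2117373300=2786098.11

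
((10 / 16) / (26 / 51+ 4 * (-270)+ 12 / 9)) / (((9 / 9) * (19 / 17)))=-0.00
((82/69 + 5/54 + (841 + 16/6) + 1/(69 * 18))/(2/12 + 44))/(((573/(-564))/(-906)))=59582210576/3492435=17060.36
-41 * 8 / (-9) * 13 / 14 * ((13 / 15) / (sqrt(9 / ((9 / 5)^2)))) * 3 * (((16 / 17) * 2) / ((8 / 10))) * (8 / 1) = 1773824 / 1785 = 993.74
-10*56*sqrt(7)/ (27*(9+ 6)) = -112*sqrt(7)/ 81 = -3.66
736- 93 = 643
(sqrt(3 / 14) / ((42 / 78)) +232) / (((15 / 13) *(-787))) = -3016 / 11805-169 *sqrt(42) / 1156890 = -0.26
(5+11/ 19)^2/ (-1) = -11236/ 361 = -31.12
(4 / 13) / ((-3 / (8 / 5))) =-32 / 195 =-0.16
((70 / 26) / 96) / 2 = 35 / 2496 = 0.01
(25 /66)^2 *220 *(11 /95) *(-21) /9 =-4375 /513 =-8.53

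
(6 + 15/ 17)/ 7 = 117/ 119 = 0.98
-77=-77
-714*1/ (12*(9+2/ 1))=-119/ 22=-5.41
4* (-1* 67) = -268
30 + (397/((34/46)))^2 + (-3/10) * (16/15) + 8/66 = 68791613179/238425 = 288525.17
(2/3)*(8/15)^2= 128/675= 0.19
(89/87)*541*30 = 481490/29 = 16603.10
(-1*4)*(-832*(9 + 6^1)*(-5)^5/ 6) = -26000000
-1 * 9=-9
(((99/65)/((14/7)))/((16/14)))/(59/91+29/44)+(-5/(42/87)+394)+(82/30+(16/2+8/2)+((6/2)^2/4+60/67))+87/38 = 94305986794/233245425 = 404.32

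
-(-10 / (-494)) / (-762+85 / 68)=0.00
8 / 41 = 0.20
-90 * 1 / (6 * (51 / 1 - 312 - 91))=15 / 352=0.04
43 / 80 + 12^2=11563 / 80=144.54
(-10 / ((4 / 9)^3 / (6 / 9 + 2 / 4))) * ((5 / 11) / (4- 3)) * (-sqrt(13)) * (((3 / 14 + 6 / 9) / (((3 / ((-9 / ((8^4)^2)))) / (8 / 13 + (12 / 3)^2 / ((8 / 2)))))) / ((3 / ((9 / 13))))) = -10114875 * sqrt(13) / 998043025408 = -0.00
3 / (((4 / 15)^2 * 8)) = 675 / 128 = 5.27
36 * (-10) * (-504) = 181440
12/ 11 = 1.09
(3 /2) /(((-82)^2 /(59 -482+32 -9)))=-150 /1681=-0.09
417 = 417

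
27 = 27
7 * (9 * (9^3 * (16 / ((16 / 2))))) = 91854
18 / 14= 9 / 7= 1.29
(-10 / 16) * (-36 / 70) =9 / 28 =0.32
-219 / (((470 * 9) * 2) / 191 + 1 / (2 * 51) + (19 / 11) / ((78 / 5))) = -101686299 / 20622223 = -4.93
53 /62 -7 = -381 /62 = -6.15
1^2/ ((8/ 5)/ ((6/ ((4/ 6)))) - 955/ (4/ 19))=-180/ 816493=-0.00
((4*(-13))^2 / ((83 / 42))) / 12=9464 / 83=114.02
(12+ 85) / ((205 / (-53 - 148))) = -19497 / 205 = -95.11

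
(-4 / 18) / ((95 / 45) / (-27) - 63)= 27 / 7664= 0.00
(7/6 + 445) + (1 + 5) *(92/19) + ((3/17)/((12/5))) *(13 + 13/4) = 7386325/15504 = 476.41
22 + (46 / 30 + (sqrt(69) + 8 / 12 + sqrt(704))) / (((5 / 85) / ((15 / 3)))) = 209 + 85 * sqrt(69) + 680 * sqrt(11) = 3170.37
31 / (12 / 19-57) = -589 / 1071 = -0.55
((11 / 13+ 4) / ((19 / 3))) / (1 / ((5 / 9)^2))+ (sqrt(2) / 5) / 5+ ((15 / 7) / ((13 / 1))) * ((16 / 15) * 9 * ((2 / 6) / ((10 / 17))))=sqrt(2) / 25+ 29381 / 25935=1.19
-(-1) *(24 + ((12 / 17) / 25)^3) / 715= 1842376728 / 54887421875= 0.03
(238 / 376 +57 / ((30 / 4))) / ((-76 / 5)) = -7739 / 14288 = -0.54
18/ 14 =9/ 7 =1.29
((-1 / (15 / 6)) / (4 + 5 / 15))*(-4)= 24 / 65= 0.37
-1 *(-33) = 33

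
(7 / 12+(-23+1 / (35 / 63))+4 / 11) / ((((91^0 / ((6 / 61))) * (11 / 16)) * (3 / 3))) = -106936 / 36905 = -2.90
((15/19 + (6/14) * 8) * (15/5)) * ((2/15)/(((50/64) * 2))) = 17952/16625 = 1.08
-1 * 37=-37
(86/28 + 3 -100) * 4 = -2630/7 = -375.71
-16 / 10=-8 / 5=-1.60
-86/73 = -1.18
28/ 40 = 7/ 10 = 0.70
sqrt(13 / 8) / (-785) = -sqrt(26) / 3140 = -0.00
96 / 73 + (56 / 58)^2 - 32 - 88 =-7229192 / 61393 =-117.75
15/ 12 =5/ 4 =1.25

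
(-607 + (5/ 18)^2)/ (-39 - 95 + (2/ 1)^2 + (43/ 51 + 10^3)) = -3342931/ 4796604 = -0.70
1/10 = 0.10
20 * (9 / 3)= 60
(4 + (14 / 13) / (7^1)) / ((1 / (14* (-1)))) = -756 / 13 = -58.15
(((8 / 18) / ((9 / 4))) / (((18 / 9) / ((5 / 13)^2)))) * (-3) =-200 / 4563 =-0.04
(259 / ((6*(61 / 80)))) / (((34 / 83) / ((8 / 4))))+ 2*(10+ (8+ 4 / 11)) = 10715524 / 34221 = 313.13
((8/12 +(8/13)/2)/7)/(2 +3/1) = 38/1365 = 0.03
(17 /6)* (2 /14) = 17 /42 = 0.40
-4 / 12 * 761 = -761 / 3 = -253.67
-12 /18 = -2 /3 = -0.67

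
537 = 537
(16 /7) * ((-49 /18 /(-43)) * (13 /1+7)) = 1120 /387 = 2.89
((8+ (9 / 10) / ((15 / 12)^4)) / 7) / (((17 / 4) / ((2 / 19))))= 29888 / 1009375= 0.03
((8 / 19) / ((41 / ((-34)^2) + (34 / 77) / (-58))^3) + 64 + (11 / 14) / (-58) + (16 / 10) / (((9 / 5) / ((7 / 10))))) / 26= 560523011649681217956551 / 745517383131179753640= 751.86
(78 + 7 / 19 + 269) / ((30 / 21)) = 243.16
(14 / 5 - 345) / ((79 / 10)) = -3422 / 79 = -43.32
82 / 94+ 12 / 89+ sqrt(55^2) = 56.01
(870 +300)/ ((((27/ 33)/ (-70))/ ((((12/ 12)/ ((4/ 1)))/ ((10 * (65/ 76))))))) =-2926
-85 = -85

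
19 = 19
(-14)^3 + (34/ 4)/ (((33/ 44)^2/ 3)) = -2698.67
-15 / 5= -3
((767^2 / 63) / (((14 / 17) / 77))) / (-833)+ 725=-1995029 / 6174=-323.13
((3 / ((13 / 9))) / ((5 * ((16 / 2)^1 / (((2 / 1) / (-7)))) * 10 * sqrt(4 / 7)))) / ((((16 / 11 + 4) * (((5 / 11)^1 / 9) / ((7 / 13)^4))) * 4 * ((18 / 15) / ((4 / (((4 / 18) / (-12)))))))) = 30255687 * sqrt(7) / 2970344000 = 0.03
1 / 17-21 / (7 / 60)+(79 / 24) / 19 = -1393561 / 7752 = -179.77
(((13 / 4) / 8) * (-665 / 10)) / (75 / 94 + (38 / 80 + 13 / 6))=-64155 / 8168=-7.85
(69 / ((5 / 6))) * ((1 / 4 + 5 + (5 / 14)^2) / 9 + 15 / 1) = 316411 / 245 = 1291.47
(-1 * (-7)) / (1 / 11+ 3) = 2.26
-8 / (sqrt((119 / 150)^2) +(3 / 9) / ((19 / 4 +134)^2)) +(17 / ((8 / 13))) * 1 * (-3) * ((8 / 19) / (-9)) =-518719349 / 83575167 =-6.21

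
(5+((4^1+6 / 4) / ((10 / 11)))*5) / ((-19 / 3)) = -423 / 76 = -5.57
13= 13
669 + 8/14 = 4687/7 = 669.57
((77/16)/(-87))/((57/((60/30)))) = -77/39672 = -0.00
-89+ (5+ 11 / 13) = -1081 / 13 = -83.15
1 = 1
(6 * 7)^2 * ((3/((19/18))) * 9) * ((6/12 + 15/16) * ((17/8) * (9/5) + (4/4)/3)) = 409969917/1520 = 269717.05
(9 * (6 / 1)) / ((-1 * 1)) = -54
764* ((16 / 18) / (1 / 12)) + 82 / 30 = 122281 / 15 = 8152.07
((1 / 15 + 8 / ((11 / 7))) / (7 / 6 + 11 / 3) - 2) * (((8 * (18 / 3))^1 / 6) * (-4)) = 47616 / 1595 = 29.85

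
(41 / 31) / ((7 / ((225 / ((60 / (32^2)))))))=157440 / 217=725.53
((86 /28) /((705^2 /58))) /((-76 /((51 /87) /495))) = -731 /130886563500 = -0.00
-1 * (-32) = 32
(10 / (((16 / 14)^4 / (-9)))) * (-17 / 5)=367353 / 2048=179.37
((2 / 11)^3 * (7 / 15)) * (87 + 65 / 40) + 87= 1741918 / 19965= 87.25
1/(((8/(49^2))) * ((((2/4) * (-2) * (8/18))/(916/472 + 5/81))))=-45952739/33984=-1352.19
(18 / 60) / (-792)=-1 / 2640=-0.00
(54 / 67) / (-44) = -27 / 1474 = -0.02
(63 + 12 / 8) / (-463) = -129 / 926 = -0.14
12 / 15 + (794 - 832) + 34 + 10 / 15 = -38 / 15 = -2.53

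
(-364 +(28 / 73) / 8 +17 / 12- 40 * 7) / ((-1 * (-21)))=-562861 / 18396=-30.60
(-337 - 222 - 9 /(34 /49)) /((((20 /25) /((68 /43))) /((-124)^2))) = -747542680 /43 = -17384713.49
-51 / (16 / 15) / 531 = -85 / 944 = -0.09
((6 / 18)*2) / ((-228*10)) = -1 / 3420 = -0.00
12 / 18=2 / 3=0.67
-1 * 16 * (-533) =8528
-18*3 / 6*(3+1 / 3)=-30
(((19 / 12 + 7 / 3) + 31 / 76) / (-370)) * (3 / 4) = -493 / 56240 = -0.01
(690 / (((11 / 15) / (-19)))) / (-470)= 19665 / 517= 38.04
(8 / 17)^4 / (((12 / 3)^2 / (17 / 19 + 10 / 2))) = 28672 / 1586899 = 0.02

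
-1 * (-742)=742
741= 741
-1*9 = -9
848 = 848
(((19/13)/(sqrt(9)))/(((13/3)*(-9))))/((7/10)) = -190/10647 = -0.02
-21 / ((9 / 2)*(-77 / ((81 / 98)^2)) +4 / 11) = 168399 / 4064378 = 0.04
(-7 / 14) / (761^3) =-1 / 881422162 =-0.00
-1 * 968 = -968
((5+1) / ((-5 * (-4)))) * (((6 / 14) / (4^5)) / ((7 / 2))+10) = 752649 / 250880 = 3.00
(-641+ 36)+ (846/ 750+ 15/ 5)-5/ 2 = -603.37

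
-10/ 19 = -0.53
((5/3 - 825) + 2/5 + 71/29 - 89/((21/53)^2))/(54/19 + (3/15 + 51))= -842802589/32829363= -25.67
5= 5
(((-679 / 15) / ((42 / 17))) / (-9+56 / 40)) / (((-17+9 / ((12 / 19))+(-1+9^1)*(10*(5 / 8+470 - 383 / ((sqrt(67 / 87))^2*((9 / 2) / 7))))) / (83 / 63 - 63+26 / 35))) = 2120831668 / 349960384305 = 0.01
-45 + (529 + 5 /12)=484.42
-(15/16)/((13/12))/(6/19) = -285/104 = -2.74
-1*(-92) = 92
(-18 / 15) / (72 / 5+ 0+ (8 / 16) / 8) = -96 / 1157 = -0.08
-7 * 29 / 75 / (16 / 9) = -609 / 400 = -1.52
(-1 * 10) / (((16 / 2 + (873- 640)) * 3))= -10 / 723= -0.01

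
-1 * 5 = -5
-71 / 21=-3.38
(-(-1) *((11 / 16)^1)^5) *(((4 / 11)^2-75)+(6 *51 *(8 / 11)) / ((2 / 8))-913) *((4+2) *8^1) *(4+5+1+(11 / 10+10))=-497931093 / 32768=-15195.65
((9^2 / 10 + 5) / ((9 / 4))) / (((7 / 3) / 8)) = 2096 / 105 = 19.96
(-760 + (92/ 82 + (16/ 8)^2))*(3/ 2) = -46425/ 41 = -1132.32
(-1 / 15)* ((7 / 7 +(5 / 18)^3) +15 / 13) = -164921 / 1137240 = -0.15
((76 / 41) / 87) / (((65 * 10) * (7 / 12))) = 152 / 2704975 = 0.00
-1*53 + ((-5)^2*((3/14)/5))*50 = 4/7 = 0.57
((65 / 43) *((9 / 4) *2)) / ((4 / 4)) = 585 / 86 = 6.80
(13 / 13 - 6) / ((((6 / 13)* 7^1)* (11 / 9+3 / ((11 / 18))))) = -2145 / 8498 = -0.25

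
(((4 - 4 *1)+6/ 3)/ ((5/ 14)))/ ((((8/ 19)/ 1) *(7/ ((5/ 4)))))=19/ 8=2.38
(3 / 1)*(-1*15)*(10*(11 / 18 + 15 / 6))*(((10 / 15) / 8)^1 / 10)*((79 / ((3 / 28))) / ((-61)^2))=-77420 / 33489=-2.31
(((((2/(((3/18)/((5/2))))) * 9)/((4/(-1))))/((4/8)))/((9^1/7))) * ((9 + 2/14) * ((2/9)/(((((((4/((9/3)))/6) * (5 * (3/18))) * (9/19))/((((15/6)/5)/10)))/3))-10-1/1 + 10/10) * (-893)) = -41235168/5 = -8247033.60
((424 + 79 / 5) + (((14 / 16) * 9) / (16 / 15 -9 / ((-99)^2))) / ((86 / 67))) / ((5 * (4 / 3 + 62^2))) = 3811862169 / 164489516800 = 0.02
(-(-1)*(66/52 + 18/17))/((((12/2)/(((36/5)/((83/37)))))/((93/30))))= 3540789/917150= 3.86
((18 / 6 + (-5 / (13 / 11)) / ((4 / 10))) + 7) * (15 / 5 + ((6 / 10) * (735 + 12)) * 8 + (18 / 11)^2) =-6518169 / 3146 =-2071.89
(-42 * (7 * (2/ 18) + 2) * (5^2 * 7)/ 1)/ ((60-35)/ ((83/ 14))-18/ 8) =-20335000/ 1959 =-10380.30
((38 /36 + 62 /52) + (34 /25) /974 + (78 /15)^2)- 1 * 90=-86480932 /1424475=-60.71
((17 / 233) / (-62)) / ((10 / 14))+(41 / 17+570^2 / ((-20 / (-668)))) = 13324864790007 / 1227910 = 10851662.41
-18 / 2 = -9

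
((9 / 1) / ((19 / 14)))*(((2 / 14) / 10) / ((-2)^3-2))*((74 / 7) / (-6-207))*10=0.00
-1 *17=-17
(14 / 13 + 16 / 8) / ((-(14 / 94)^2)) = -88360 / 637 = -138.71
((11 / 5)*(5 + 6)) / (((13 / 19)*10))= 2299 / 650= 3.54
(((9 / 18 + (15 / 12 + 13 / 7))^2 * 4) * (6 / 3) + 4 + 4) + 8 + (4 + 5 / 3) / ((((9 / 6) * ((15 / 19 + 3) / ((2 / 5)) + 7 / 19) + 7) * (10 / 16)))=146500909 / 1215690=120.51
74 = 74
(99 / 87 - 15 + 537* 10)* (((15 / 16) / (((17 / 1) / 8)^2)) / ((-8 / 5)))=-695.00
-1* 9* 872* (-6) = 47088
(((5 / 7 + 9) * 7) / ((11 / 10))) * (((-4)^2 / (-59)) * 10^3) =-10880000 / 649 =-16764.25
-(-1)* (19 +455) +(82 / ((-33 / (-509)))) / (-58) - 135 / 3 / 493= 452.10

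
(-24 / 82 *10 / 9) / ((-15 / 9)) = 8 / 41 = 0.20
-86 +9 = -77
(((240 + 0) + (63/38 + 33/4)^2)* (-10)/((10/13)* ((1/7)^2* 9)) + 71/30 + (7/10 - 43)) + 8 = -692155353/28880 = -23966.60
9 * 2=18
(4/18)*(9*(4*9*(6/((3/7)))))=1008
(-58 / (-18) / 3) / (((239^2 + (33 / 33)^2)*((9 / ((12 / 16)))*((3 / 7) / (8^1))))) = 203 / 6940323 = 0.00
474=474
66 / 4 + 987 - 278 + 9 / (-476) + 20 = 354849 / 476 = 745.48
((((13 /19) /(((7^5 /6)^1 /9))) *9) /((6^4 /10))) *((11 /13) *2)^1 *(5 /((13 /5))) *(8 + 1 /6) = 1375 /338884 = 0.00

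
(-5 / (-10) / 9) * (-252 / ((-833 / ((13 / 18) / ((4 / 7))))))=13 / 612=0.02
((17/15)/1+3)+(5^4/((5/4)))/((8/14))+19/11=145342/165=880.86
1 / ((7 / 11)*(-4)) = -11 / 28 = -0.39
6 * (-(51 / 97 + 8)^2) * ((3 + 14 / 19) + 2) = -447289566 / 178771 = -2502.03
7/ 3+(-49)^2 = 7210/ 3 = 2403.33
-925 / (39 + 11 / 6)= -1110 / 49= -22.65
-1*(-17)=17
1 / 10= 0.10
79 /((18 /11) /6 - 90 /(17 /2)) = -14773 /1929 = -7.66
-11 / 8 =-1.38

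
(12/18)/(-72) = -1/108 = -0.01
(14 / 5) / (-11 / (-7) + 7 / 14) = 196 / 145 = 1.35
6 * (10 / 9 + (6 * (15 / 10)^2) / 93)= 701 / 93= 7.54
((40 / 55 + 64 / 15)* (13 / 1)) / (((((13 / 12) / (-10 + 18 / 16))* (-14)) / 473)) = 628918 / 35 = 17969.09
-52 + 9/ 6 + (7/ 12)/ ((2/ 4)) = -148/ 3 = -49.33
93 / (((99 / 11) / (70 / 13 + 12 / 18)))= 7316 / 117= 62.53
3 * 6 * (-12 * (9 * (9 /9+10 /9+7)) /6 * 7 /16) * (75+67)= -183393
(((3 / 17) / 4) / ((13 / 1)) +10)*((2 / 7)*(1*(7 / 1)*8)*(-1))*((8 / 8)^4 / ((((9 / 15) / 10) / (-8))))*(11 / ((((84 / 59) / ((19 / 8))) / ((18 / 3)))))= 10904303300 / 4641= 2349559.00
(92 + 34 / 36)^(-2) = 0.00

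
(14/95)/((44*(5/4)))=14/5225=0.00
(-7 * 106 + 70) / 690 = -0.97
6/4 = 3/2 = 1.50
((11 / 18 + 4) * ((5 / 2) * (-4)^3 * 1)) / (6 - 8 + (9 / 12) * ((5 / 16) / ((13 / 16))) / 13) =4488640 / 12033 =373.03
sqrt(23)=4.80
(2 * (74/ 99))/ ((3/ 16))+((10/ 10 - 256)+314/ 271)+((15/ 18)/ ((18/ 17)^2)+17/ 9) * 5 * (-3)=-551209661/ 1931688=-285.35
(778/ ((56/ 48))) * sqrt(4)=9336/ 7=1333.71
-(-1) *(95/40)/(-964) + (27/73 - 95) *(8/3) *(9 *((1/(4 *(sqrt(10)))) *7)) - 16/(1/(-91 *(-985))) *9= -99542177299/7712 - 145068 *sqrt(10)/365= -12908696.84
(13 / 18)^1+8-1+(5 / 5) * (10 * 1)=319 / 18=17.72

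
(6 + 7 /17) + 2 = 143 /17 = 8.41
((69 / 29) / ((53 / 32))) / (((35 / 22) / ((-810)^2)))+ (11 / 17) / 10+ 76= 1083743387029 / 1829030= 592523.57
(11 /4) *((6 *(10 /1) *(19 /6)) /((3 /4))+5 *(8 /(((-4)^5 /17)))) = 1067275 /1536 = 694.84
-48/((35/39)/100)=-37440/7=-5348.57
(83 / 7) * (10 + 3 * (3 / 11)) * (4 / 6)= 2822 / 33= 85.52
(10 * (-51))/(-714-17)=30/43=0.70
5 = 5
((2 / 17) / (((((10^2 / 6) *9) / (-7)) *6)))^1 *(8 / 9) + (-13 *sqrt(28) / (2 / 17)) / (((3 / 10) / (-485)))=945282.85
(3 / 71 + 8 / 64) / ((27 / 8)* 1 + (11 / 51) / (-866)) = 2097885 / 42329987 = 0.05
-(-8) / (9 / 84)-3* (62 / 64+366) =-98519 / 96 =-1026.24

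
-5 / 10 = -0.50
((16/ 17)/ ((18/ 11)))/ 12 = 22/ 459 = 0.05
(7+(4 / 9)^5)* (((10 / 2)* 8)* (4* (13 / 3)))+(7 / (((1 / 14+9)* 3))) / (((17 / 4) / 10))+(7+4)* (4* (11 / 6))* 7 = 2077000270274 / 382460373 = 5430.63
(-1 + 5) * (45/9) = 20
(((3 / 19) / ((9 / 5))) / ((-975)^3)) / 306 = -1 / 3233256243750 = -0.00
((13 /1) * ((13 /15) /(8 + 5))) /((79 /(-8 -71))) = -13 /15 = -0.87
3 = 3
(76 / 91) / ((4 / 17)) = 323 / 91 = 3.55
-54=-54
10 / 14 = 0.71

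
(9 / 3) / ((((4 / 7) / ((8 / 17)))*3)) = 14 / 17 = 0.82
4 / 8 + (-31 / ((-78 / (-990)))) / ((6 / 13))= -852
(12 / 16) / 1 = 3 / 4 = 0.75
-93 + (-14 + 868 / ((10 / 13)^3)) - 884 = 228999 / 250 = 916.00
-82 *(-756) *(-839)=-52011288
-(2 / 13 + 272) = -3538 / 13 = -272.15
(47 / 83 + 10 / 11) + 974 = 890609 / 913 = 975.48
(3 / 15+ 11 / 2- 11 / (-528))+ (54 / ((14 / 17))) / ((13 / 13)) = 119771 / 1680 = 71.29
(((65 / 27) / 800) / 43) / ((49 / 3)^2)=13 / 49556640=0.00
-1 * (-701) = 701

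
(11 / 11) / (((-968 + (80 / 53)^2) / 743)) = -2087087 / 2712712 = -0.77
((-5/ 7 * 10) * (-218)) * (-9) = -98100/ 7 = -14014.29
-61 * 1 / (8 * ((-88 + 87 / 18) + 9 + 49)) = 183 / 604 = 0.30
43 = 43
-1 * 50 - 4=-54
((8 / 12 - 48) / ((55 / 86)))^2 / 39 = 149132944 / 1061775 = 140.46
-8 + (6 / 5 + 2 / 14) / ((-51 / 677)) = -46099 / 1785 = -25.83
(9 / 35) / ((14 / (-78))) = -1.43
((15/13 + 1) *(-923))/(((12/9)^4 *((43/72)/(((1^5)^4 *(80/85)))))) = -724626/731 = -991.28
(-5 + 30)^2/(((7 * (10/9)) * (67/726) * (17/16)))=6534000/7973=819.52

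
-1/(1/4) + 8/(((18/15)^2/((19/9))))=626/81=7.73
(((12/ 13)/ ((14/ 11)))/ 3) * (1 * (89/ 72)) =979/ 3276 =0.30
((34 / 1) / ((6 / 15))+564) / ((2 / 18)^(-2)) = 649 / 81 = 8.01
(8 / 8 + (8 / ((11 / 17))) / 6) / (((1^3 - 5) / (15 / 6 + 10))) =-2525 / 264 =-9.56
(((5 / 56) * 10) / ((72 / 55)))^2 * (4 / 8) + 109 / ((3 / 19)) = 690.57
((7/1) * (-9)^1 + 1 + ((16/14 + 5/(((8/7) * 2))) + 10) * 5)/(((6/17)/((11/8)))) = 97427/5376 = 18.12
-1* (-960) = 960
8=8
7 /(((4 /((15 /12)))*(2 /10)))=10.94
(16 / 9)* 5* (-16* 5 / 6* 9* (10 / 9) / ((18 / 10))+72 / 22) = -1682240 / 2673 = -629.35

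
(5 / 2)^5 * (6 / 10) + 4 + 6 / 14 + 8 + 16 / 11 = 178583 / 2464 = 72.48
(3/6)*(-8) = -4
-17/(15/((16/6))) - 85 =-3961/45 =-88.02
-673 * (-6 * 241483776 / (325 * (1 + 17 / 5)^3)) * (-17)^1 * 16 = -165768952872960 / 17303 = -9580359063.34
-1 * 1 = -1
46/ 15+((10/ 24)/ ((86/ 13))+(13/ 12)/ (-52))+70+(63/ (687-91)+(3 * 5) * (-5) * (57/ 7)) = -5785518451/ 10763760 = -537.50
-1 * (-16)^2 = -256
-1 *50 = -50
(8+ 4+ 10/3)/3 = 46/9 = 5.11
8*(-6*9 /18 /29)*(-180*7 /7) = 4320 /29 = 148.97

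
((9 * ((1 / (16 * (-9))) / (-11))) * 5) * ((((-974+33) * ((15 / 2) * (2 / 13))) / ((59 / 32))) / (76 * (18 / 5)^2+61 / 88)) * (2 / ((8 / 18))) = -127035000 / 1663191179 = -0.08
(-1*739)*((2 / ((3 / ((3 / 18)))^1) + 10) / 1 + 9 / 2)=-194357 / 18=-10797.61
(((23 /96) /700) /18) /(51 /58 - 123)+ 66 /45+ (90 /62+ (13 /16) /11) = 4370848525873 /1460775254400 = 2.99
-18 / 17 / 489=-6 / 2771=-0.00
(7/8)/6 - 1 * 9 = -425/48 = -8.85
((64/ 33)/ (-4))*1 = -16/ 33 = -0.48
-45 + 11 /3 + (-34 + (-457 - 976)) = -4525 /3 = -1508.33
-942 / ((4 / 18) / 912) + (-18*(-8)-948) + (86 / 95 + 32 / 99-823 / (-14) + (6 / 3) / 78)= -6618689529307 / 1711710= -3866711.96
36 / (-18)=-2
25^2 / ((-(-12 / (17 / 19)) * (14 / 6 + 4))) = 10625 / 1444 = 7.36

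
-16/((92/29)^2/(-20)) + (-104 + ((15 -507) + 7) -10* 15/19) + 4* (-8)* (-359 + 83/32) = 108951846/10051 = 10839.90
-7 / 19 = -0.37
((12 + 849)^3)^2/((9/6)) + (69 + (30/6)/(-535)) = 29061058410196974200/107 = 271598676730812842.99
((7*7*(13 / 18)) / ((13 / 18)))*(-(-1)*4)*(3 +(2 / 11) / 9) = 58604 / 99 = 591.96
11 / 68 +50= 3411 / 68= 50.16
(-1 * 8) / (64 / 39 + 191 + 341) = -78 / 5203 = -0.01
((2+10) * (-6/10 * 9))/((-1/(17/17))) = 324/5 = 64.80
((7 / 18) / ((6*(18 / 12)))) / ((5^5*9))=7 / 4556250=0.00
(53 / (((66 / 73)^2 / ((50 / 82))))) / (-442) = -7060925 / 78939432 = -0.09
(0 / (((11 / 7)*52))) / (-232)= 0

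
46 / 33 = 1.39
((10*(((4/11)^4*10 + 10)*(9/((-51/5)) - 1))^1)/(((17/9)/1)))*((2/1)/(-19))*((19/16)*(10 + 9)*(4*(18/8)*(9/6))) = 3251.02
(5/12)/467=5/5604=0.00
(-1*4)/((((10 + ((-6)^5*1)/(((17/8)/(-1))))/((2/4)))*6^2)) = -17/1122804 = -0.00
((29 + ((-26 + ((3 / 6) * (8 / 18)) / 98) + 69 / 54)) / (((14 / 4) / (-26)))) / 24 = -1.32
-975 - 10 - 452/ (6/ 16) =-6571/ 3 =-2190.33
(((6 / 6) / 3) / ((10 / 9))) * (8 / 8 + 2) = 9 / 10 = 0.90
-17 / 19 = -0.89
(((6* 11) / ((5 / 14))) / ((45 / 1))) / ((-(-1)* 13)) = 308 / 975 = 0.32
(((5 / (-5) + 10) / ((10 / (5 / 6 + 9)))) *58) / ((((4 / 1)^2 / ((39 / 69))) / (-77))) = -5138133 / 3680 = -1396.23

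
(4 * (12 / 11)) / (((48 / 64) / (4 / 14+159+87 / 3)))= 84352 / 77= 1095.48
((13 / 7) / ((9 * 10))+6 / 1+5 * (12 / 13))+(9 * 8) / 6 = 185389 / 8190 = 22.64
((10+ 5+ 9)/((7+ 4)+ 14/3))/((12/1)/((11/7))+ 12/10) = 0.17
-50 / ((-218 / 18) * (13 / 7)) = 3150 / 1417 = 2.22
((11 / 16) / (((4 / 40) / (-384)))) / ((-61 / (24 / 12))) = 5280 / 61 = 86.56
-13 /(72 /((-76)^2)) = -9386 /9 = -1042.89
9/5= 1.80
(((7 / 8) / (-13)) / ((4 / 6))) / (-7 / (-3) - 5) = 63 / 1664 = 0.04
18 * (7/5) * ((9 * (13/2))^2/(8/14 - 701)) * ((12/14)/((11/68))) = -175931028/269665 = -652.41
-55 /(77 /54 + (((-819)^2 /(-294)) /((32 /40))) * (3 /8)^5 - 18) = 7077888 /4854521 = 1.46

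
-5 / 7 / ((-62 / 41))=205 / 434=0.47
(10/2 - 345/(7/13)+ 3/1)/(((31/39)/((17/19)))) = -2936427/4123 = -712.21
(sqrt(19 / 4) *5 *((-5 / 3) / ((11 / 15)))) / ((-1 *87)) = 125 *sqrt(19) / 1914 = 0.28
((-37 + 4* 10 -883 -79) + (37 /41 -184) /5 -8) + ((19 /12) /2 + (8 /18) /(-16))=-14802149 /14760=-1002.86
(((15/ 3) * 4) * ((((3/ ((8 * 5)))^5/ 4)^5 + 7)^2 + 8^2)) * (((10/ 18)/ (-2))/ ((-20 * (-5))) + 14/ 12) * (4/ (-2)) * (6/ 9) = -6293495791642841183437655288309404766433979812744194470058005627180799256842886234694734331/ 1794457794309636428420139531378465177600000000000000000000000000000000000000000000000000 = -3507.19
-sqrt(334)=-18.28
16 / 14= 8 / 7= 1.14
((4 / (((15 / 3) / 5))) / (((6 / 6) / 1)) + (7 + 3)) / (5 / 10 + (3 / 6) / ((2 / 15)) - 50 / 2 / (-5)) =56 / 37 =1.51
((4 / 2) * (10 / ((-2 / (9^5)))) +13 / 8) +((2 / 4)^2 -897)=-4731081 / 8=-591385.12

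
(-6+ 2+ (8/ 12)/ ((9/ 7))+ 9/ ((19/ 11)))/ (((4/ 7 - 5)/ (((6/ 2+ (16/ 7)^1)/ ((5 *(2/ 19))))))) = -32819/ 8370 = -3.92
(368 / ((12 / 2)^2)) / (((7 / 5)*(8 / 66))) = 1265 / 21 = 60.24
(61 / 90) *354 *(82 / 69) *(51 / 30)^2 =42644551 / 51750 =824.05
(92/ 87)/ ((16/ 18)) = 69/ 58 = 1.19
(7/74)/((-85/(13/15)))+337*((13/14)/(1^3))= 103336519/330225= 312.93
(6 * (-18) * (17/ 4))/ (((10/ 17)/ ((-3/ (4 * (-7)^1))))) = -23409/ 280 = -83.60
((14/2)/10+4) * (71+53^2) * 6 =81216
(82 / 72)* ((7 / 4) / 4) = 287 / 576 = 0.50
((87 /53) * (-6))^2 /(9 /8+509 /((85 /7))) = 185289120 /82216621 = 2.25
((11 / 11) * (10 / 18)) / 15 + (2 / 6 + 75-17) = 1576 / 27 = 58.37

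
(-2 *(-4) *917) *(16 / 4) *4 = 117376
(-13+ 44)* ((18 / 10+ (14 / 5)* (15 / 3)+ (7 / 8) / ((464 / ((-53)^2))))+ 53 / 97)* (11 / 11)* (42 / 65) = 25366404441 / 58510400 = 433.54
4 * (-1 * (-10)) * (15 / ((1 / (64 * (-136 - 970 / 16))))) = -7550400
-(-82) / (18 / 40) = 1640 / 9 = 182.22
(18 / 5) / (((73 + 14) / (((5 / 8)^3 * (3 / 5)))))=45 / 7424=0.01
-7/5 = -1.40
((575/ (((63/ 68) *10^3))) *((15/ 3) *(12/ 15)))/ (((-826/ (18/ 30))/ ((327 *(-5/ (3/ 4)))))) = 170476/ 43365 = 3.93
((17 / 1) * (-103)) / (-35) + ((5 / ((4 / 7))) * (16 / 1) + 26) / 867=1523927 / 30345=50.22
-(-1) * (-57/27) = -2.11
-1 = -1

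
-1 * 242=-242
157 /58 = 2.71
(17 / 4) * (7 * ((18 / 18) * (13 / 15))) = 1547 / 60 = 25.78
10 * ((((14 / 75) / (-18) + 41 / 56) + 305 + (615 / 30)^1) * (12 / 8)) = 12331183 / 2520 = 4893.33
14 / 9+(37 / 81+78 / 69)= 5855 / 1863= 3.14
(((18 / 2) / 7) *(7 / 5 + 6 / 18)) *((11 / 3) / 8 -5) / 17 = -1417 / 2380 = -0.60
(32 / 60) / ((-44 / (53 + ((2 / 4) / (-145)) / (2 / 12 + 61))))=-5640784 / 8780475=-0.64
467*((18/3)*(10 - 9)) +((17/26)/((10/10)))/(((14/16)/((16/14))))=1785418/637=2802.85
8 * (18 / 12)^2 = 18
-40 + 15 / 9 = -115 / 3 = -38.33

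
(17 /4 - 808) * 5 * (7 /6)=-112525 /24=-4688.54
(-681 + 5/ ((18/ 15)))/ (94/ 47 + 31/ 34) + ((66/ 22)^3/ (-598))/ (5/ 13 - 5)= -63511367/ 273240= -232.44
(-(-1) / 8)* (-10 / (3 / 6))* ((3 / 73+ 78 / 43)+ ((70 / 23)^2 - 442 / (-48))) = -4050262795 / 79705488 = -50.82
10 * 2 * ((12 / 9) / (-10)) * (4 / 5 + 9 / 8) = -77 / 15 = -5.13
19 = 19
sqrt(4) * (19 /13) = 38 /13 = 2.92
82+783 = 865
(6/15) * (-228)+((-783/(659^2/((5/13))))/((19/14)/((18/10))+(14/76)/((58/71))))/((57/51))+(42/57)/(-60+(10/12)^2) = -91.21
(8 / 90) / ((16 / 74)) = 0.41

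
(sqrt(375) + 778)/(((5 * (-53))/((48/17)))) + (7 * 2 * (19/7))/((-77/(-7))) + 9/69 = -4.91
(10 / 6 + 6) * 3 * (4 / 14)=46 / 7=6.57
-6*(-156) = 936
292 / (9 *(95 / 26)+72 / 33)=83512 / 10029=8.33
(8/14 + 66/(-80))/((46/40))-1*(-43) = 13775/322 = 42.78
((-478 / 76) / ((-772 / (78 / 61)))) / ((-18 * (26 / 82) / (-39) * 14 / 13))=1656031 / 25052944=0.07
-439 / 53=-8.28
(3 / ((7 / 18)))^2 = 2916 / 49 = 59.51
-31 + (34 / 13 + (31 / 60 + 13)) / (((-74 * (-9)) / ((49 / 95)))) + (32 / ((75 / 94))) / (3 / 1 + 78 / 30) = -8230654151 / 345454200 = -23.83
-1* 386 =-386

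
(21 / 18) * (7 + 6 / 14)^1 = 26 / 3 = 8.67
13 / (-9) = -13 / 9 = -1.44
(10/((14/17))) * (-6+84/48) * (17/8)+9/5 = -120809/1120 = -107.87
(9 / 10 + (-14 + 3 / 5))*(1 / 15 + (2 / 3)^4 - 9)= 8845 / 81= 109.20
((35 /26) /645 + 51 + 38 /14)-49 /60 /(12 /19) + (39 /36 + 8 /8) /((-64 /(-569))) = 3198062087 /45077760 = 70.95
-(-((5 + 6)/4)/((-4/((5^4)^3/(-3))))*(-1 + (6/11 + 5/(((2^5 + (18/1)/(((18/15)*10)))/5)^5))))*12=-1646759163818359375/5400500428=-304927142.54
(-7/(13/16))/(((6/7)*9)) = -1.12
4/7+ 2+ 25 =193/7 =27.57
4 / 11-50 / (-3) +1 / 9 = 1697 / 99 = 17.14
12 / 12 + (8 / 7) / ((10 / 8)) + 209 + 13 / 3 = 22601 / 105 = 215.25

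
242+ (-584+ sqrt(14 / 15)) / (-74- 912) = 119598 / 493- sqrt(210) / 14790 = 242.59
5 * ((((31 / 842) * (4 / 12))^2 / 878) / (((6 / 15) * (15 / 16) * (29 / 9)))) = 4805 / 6769365513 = 0.00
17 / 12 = 1.42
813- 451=362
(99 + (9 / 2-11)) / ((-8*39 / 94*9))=-8695 / 2808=-3.10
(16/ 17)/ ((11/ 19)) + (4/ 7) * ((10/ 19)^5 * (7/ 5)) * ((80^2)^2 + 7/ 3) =1838287162922288/ 1389091539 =1323373.67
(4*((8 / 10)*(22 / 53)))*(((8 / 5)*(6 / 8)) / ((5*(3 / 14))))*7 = 68992 / 6625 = 10.41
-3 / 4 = -0.75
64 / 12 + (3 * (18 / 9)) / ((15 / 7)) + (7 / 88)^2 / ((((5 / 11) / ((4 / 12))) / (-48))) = 5221 / 660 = 7.91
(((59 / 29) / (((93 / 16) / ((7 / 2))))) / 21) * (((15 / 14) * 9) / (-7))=-3540 / 44051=-0.08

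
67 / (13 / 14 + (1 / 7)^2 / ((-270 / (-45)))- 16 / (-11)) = 108339 / 3859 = 28.07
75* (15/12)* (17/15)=425/4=106.25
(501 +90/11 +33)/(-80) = -1491/220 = -6.78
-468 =-468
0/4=0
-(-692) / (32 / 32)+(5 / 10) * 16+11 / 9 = 701.22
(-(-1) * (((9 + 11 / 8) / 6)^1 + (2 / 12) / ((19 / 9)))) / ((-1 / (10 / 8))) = -8245 / 3648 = -2.26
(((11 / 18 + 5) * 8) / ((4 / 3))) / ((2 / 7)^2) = 4949 / 12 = 412.42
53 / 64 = 0.83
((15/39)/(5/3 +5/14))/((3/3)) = 42/221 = 0.19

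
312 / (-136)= -39 / 17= -2.29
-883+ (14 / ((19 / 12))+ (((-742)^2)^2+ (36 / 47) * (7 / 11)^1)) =2977554805274943 / 9823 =303120717222.33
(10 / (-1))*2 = -20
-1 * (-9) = 9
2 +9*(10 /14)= 8.43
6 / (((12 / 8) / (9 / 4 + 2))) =17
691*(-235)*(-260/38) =21110050/19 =1111055.26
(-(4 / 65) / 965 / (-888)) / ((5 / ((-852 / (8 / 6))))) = -0.00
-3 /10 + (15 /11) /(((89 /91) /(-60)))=-821937 /9790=-83.96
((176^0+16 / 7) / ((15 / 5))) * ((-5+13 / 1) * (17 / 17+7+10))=1104 / 7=157.71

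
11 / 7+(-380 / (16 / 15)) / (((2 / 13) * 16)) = -128267 / 896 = -143.16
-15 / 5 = -3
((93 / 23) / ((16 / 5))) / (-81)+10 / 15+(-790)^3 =-4898835497531 / 9936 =-493038999.35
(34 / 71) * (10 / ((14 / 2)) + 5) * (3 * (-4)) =-18360 / 497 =-36.94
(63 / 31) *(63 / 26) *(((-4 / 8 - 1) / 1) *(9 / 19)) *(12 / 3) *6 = -642978 / 7657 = -83.97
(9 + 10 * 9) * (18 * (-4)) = -7128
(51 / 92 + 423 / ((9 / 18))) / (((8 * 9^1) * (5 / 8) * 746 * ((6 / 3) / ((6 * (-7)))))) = -181727 / 343160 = -0.53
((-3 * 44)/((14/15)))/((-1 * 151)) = 990/1057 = 0.94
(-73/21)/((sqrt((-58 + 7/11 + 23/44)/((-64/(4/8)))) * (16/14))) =-4.56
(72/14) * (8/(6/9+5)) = 864/119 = 7.26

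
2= 2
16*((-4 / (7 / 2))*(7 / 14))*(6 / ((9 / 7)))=-128 / 3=-42.67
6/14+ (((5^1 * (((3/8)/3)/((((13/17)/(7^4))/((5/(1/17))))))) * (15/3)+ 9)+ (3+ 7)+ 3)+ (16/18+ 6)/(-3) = 16393523345/19656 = 834021.33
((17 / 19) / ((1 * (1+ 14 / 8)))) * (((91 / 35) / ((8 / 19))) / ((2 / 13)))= 2873 / 220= 13.06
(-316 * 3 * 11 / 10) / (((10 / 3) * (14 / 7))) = -7821 / 50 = -156.42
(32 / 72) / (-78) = -2 / 351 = -0.01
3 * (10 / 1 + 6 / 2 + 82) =285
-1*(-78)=78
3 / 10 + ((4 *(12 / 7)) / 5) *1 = 117 / 70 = 1.67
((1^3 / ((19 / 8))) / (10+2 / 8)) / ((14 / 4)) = 64 / 5453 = 0.01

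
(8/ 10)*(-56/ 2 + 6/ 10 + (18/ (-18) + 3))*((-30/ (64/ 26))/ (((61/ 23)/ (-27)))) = -3075813/ 1220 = -2521.16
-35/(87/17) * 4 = -2380/87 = -27.36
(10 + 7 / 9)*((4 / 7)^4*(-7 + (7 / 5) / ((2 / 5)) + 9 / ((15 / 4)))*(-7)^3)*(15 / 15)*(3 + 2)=136576 / 63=2167.87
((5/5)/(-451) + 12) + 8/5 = 30663/2255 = 13.60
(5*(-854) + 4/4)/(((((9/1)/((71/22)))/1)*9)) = -101033/594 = -170.09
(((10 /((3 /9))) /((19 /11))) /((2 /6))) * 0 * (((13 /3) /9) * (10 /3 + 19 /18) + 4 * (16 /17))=0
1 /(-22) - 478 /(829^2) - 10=-151890777 /15119302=-10.05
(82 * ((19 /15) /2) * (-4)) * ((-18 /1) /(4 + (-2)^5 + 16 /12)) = -140.22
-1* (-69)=69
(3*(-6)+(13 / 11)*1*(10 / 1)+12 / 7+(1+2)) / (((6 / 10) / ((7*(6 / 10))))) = -113 / 11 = -10.27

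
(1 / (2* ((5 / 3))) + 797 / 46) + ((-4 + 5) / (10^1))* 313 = 11253 / 230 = 48.93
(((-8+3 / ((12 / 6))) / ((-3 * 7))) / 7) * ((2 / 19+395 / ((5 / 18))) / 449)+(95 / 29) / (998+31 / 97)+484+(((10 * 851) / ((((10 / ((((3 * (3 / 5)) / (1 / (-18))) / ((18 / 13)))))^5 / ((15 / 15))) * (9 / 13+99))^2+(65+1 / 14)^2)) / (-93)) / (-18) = 484.14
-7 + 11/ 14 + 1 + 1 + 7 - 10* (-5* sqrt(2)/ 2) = 39/ 14 + 25* sqrt(2) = 38.14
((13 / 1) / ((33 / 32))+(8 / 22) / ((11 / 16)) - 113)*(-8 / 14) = 145004 / 2541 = 57.07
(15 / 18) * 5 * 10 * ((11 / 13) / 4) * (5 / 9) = 6875 / 1404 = 4.90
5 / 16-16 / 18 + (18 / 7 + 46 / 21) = 4219 / 1008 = 4.19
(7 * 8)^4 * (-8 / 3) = -78675968 / 3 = -26225322.67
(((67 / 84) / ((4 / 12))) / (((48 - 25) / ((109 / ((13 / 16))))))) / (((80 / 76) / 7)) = 138757 / 1495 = 92.81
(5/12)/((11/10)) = 25/66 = 0.38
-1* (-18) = 18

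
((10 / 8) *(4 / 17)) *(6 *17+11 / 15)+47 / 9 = 5422 / 153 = 35.44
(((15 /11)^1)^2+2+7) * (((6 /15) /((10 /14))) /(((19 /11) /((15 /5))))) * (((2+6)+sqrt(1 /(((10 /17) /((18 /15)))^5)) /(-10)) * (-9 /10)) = -70.40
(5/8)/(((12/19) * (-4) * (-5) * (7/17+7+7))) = 323/94080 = 0.00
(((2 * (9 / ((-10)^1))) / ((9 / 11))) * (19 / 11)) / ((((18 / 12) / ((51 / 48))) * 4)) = -323 / 480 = -0.67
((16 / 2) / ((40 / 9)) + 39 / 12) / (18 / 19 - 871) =-1919 / 330620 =-0.01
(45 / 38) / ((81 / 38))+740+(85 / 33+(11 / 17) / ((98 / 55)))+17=125431393 / 164934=760.49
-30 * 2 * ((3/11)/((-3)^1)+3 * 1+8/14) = -16080/77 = -208.83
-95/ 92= -1.03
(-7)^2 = 49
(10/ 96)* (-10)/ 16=-25/ 384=-0.07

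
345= 345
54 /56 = 27 /28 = 0.96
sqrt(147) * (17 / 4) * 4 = 206.11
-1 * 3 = -3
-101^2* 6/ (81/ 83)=-1693366/ 27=-62717.26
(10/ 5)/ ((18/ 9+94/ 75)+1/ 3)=150/ 269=0.56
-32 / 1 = -32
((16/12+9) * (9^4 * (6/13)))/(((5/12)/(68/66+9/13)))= 1202447592/9295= 129364.99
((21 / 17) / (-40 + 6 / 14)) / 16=-147 / 75344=-0.00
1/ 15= 0.07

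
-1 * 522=-522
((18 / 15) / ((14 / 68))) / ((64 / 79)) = 4029 / 560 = 7.19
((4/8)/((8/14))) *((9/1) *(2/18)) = 7/8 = 0.88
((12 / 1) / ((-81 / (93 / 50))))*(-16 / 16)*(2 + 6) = 496 / 225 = 2.20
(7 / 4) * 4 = 7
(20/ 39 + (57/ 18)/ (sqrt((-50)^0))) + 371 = 29225/ 78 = 374.68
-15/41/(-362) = 15/14842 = 0.00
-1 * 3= -3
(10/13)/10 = 1/13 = 0.08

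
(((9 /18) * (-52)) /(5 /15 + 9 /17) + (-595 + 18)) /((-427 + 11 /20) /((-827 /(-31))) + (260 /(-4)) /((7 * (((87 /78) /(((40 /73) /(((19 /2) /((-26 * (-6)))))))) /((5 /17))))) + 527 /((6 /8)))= -1586196950530290 /1736454909475561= -0.91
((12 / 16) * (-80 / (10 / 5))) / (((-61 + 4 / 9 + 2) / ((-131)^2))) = 4633470 / 527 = 8792.16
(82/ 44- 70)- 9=-1697/ 22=-77.14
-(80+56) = -136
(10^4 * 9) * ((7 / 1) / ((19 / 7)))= 4410000 / 19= 232105.26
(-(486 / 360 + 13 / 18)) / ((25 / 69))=-8579 / 1500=-5.72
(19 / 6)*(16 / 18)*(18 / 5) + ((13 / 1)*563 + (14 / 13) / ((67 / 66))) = 95768987 / 13065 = 7330.19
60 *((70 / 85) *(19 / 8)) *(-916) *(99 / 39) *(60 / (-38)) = 95218200 / 221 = 430851.58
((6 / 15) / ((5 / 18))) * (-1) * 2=-72 / 25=-2.88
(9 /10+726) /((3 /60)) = 14538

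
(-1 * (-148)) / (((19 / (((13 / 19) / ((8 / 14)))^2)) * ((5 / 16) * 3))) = 1225588 / 102885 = 11.91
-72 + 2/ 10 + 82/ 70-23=-3277/ 35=-93.63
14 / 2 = 7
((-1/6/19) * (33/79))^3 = -1331/27054036008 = -0.00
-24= -24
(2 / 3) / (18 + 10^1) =1 / 42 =0.02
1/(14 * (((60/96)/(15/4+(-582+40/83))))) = -191819/2905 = -66.03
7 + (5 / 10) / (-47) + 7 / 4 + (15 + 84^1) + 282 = 73271 / 188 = 389.74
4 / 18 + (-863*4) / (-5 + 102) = -30874 / 873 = -35.37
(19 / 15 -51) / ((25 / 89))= -66394 / 375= -177.05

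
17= 17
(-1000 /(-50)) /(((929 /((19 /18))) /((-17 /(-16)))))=1615 /66888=0.02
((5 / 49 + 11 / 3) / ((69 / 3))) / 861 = 554 / 2911041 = 0.00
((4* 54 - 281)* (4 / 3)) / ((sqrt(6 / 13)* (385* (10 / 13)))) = -169* sqrt(78) / 3465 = -0.43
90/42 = 15/7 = 2.14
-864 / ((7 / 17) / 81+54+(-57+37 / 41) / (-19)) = -926798112 / 61097435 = -15.17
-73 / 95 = -0.77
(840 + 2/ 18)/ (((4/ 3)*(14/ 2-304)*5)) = -7561/ 17820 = -0.42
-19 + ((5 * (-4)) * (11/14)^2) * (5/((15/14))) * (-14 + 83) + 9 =-27900/7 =-3985.71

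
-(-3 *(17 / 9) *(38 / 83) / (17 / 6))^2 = -5776 / 6889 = -0.84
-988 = -988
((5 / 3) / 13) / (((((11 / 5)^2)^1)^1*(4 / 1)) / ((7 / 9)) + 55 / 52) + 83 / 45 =19651871 / 10626165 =1.85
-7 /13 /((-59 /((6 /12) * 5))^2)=-175 /181012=-0.00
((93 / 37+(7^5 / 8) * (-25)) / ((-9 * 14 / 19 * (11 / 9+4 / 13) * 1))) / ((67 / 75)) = 287984666775 / 49698992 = 5794.58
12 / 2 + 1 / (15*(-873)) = 78569 / 13095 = 6.00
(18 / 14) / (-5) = -9 / 35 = -0.26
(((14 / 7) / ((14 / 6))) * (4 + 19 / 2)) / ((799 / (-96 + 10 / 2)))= -1053 / 799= -1.32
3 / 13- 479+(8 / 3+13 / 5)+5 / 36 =-1107671 / 2340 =-473.36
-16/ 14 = -8/ 7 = -1.14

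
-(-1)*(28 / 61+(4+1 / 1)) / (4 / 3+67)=999 / 12505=0.08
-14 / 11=-1.27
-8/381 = -0.02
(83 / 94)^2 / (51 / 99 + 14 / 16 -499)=-454674 / 290194121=-0.00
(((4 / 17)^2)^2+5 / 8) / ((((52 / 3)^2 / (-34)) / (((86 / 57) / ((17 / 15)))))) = -0.09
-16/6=-8/3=-2.67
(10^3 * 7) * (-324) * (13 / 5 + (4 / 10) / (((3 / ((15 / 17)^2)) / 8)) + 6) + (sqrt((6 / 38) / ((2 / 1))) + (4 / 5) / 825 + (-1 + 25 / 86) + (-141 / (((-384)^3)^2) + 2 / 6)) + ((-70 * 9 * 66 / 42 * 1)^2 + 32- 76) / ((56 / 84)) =-363734642927757510237459726683 / 18261442829324648448000 + sqrt(114) / 38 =-19918176.30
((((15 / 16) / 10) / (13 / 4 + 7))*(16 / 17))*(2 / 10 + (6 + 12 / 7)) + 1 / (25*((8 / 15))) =27933 / 195160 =0.14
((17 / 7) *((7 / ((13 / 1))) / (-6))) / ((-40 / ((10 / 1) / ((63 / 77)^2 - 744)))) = -2057 / 28062216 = -0.00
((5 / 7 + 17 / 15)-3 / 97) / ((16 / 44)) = 203533 / 40740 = 5.00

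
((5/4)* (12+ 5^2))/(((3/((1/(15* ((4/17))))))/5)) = 3145/144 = 21.84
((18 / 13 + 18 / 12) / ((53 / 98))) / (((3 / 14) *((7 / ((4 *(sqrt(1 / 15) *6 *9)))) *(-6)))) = -5880 *sqrt(15) / 689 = -33.05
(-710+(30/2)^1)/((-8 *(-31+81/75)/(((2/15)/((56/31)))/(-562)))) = 107725/282492672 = 0.00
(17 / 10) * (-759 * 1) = -12903 / 10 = -1290.30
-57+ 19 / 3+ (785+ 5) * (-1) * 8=-6370.67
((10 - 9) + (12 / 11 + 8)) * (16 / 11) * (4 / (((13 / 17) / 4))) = 483072 / 1573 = 307.10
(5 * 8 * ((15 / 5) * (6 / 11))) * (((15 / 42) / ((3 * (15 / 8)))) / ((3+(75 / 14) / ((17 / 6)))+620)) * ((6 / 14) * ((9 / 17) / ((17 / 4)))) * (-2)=-0.00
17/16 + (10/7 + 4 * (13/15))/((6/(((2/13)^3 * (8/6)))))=35426389/33218640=1.07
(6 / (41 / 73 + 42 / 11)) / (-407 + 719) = 0.00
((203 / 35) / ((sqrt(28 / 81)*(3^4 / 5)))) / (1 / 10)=145*sqrt(7) / 63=6.09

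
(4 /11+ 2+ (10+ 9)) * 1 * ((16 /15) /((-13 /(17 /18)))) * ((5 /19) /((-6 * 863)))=15980 /189926451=0.00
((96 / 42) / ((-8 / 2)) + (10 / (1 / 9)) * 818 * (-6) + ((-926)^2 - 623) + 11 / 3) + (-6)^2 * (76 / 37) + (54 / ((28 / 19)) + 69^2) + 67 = 652796059 / 1554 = 420074.68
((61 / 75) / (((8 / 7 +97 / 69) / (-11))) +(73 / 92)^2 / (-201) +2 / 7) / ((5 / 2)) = -1182959958913 / 916236993000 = -1.29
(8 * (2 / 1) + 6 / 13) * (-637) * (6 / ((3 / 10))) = -209720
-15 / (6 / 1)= -5 / 2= -2.50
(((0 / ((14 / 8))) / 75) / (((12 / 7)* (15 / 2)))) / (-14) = 0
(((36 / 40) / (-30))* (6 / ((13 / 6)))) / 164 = -27 / 53300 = -0.00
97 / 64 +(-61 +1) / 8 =-383 / 64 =-5.98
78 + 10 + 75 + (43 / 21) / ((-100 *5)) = 1711457 / 10500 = 163.00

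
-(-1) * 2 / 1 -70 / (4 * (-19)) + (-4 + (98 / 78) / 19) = -79 / 78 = -1.01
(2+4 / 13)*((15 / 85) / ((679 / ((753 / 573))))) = 22590 / 28661269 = 0.00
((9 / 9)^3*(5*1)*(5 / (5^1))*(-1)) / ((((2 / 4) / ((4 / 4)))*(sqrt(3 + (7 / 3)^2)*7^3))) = -15*sqrt(19) / 6517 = -0.01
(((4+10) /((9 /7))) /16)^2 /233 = 2401 /1207872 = 0.00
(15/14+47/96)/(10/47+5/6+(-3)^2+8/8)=49303/348880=0.14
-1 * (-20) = 20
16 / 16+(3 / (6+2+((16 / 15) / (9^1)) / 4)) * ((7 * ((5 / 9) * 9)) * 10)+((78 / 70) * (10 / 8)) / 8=8009273 / 60704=131.94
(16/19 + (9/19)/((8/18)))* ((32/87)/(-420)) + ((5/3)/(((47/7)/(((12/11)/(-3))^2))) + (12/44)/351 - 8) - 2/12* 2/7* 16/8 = -8.06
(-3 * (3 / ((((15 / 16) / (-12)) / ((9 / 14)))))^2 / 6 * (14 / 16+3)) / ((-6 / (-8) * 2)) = -964224 / 1225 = -787.12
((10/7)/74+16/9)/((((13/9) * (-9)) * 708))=-71/363636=-0.00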